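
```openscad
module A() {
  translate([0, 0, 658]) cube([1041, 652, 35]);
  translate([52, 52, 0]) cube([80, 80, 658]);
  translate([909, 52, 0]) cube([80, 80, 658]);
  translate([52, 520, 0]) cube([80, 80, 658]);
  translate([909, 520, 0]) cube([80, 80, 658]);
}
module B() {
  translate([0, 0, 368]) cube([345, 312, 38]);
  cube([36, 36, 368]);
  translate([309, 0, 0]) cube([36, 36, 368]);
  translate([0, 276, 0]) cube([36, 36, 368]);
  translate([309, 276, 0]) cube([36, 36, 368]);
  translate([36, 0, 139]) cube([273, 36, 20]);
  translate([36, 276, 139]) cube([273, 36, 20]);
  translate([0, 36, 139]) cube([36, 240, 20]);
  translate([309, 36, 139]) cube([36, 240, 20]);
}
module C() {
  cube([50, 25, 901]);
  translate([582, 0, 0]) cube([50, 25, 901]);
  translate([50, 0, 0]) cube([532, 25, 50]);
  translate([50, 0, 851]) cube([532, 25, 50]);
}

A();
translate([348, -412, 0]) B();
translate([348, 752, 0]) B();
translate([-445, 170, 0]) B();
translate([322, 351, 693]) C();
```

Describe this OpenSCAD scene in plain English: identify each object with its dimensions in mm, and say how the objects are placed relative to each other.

A is a rectangular dining table. The top is 1041×652×35 mm with its upper surface at z = 693 mm. It stands on four 80×80 mm square legs, each inset 52 mm from the nearest pair of top edges, running from the floor to the underside of the top.

B is a four-legged stool. The seat is a 345×312×38 mm slab whose top surface is at z = 406 mm; four square legs, each 36×36 mm in cross-section, run from the floor (z = 0) to the underside of the seat, each flush with a corner of the seat. Four stretchers, 36 mm wide and 20 mm tall, connect adjacent legs with their undersides at z = 139 mm, each running between the inner faces of the legs it joins and aligned with the legs' outer faces on the other axis.

C is a rectangular picture frame lying in the x–z plane (depth along y). The opening is 532 mm wide (x) by 801 mm tall (z), surrounded by a border 50 mm wide on all four sides. The frame is 25 mm deep and is made of two full-height vertical stiles with two horizontal rails fitted between them.

Three stools sit around the table at the −y, +y, −x sides. The picture frame is on top of the table.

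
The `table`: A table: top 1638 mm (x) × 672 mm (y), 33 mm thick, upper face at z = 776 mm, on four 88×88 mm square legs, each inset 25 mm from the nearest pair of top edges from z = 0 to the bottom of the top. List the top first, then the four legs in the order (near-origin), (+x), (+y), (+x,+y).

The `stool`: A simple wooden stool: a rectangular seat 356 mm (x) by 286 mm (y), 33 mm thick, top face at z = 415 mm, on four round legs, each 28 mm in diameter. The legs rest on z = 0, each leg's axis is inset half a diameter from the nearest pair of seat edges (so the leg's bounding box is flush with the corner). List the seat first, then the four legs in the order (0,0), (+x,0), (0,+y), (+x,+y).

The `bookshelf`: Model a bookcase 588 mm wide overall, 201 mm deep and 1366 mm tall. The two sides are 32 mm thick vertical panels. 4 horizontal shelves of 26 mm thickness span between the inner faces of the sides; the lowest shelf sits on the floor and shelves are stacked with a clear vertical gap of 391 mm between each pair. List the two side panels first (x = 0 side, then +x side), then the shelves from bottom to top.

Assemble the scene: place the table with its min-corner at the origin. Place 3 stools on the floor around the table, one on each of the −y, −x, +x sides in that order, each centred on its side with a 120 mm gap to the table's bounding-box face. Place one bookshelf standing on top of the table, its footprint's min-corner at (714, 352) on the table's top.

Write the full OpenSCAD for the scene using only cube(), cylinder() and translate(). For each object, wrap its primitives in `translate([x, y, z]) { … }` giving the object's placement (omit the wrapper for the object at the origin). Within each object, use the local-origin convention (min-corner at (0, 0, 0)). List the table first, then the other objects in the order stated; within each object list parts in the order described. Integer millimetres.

translate([0, 0, 743]) cube([1638, 672, 33]);
translate([25, 25, 0]) cube([88, 88, 743]);
translate([1525, 25, 0]) cube([88, 88, 743]);
translate([25, 559, 0]) cube([88, 88, 743]);
translate([1525, 559, 0]) cube([88, 88, 743]);
translate([641, -406, 0]) {
  translate([0, 0, 382]) cube([356, 286, 33]);
  translate([14, 14, 0]) cylinder(h = 382, r = 14);
  translate([342, 14, 0]) cylinder(h = 382, r = 14);
  translate([14, 272, 0]) cylinder(h = 382, r = 14);
  translate([342, 272, 0]) cylinder(h = 382, r = 14);
}
translate([-476, 193, 0]) {
  translate([0, 0, 382]) cube([356, 286, 33]);
  translate([14, 14, 0]) cylinder(h = 382, r = 14);
  translate([342, 14, 0]) cylinder(h = 382, r = 14);
  translate([14, 272, 0]) cylinder(h = 382, r = 14);
  translate([342, 272, 0]) cylinder(h = 382, r = 14);
}
translate([1758, 193, 0]) {
  translate([0, 0, 382]) cube([356, 286, 33]);
  translate([14, 14, 0]) cylinder(h = 382, r = 14);
  translate([342, 14, 0]) cylinder(h = 382, r = 14);
  translate([14, 272, 0]) cylinder(h = 382, r = 14);
  translate([342, 272, 0]) cylinder(h = 382, r = 14);
}
translate([714, 352, 776]) {
  cube([32, 201, 1366]);
  translate([556, 0, 0]) cube([32, 201, 1366]);
  translate([32, 0, 0]) cube([524, 201, 26]);
  translate([32, 0, 417]) cube([524, 201, 26]);
  translate([32, 0, 834]) cube([524, 201, 26]);
  translate([32, 0, 1251]) cube([524, 201, 26]);
}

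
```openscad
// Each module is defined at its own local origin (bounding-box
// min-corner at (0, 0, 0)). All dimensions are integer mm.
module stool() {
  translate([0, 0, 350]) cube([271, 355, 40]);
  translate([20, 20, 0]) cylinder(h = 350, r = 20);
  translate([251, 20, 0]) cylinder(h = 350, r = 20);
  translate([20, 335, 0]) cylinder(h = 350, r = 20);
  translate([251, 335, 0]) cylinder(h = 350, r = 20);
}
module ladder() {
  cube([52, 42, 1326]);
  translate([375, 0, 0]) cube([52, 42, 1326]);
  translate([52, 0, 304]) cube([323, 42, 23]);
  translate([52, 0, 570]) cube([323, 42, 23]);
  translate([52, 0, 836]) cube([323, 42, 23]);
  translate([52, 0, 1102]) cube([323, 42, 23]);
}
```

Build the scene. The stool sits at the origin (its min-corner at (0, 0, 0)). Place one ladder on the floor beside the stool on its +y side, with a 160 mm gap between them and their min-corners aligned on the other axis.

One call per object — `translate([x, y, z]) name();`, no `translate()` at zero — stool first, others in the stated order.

stool();
translate([0, 515, 0]) ladder();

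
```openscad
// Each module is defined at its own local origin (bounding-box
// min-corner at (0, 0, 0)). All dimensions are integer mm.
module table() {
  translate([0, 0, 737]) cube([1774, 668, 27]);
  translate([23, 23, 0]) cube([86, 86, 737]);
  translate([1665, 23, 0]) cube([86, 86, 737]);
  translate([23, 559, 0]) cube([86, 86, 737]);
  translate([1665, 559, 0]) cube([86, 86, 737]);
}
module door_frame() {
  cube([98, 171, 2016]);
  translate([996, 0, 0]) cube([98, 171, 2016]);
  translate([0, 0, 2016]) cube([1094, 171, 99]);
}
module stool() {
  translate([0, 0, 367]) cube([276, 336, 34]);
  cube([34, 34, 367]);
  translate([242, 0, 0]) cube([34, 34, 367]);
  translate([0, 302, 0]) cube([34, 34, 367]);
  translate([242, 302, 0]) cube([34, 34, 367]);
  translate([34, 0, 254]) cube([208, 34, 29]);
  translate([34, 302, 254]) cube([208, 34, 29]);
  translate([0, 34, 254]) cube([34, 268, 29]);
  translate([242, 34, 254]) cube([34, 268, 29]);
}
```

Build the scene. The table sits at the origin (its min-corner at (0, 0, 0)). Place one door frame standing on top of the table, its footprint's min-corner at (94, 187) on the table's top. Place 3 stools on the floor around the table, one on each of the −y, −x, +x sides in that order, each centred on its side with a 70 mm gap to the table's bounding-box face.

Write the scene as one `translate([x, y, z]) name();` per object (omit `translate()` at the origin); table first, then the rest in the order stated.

table();
translate([94, 187, 764]) door_frame();
translate([749, -406, 0]) stool();
translate([-346, 166, 0]) stool();
translate([1844, 166, 0]) stool();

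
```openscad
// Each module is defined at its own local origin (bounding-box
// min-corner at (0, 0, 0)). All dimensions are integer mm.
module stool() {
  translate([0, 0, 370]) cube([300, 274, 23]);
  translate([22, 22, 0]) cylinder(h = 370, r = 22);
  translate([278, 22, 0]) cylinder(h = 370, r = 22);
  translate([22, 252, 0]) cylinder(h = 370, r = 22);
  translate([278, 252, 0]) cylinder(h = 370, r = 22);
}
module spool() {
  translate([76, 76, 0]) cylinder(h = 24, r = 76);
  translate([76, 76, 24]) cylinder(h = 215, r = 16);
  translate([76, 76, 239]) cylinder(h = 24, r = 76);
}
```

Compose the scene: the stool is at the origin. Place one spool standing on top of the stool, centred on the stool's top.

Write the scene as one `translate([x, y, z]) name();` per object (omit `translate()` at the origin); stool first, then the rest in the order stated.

stool();
translate([74, 61, 393]) spool();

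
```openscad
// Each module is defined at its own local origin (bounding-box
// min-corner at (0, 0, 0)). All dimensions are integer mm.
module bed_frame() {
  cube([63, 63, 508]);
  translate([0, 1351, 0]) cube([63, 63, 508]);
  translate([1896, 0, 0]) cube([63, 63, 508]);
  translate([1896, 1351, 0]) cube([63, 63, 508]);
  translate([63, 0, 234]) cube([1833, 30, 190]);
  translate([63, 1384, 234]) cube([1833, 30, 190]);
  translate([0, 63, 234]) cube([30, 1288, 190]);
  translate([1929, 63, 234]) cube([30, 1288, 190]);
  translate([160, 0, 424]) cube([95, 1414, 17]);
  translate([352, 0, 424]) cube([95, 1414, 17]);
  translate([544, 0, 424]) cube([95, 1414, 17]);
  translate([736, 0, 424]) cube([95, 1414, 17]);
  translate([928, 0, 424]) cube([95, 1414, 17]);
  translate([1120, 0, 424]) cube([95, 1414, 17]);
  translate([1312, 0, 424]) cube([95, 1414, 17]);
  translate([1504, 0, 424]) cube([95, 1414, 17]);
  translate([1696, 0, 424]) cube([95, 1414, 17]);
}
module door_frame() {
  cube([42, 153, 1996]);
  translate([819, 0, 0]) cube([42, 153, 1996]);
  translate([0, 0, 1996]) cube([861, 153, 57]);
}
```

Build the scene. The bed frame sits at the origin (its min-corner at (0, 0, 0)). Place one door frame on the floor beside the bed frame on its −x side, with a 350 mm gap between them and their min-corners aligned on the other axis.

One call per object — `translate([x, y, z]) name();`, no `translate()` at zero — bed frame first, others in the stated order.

bed_frame();
translate([-1211, 0, 0]) door_frame();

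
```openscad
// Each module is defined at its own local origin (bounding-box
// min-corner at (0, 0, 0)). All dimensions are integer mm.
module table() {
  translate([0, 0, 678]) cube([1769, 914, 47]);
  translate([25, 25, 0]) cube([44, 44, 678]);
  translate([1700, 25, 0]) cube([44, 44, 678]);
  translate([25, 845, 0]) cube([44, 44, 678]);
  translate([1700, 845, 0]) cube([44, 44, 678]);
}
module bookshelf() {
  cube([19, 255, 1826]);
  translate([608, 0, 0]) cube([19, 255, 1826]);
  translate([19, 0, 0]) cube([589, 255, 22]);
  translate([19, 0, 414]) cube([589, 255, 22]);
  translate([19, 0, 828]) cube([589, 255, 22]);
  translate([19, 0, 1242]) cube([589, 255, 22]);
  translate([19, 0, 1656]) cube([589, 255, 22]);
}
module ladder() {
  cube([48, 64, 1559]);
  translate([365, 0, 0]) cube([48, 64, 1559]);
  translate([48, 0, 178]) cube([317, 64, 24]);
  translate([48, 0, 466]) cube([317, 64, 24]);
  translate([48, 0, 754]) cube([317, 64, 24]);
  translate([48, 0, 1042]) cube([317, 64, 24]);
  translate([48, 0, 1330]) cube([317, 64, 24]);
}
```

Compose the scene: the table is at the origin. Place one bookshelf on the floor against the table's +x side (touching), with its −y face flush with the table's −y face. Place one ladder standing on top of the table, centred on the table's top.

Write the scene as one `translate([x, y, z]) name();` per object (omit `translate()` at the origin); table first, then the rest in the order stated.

table();
translate([1769, 0, 0]) bookshelf();
translate([678, 425, 725]) ladder();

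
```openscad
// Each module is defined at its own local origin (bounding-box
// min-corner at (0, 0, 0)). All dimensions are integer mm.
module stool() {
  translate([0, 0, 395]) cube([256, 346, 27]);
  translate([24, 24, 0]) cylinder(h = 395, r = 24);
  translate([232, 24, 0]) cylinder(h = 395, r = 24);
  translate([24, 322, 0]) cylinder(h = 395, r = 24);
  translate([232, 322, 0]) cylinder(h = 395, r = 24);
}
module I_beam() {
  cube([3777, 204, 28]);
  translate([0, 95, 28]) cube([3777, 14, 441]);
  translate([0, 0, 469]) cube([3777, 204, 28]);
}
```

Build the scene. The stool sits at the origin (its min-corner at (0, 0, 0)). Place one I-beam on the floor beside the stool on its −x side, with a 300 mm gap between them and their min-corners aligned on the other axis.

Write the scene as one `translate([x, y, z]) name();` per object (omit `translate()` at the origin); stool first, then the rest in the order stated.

stool();
translate([-4077, 0, 0]) I_beam();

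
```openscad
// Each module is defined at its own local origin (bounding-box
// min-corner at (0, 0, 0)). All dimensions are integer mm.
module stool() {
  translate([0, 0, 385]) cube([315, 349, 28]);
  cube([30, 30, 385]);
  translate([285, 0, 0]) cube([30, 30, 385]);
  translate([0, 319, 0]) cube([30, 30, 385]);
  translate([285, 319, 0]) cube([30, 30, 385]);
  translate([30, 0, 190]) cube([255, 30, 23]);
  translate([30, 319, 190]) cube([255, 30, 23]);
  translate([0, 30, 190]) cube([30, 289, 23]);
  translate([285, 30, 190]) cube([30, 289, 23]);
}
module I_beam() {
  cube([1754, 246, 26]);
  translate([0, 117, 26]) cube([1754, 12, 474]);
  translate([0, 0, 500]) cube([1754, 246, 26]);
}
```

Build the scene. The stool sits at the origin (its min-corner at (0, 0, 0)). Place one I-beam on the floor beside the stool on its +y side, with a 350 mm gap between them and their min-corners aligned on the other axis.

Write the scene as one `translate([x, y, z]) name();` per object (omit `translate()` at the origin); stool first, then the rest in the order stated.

stool();
translate([0, 699, 0]) I_beam();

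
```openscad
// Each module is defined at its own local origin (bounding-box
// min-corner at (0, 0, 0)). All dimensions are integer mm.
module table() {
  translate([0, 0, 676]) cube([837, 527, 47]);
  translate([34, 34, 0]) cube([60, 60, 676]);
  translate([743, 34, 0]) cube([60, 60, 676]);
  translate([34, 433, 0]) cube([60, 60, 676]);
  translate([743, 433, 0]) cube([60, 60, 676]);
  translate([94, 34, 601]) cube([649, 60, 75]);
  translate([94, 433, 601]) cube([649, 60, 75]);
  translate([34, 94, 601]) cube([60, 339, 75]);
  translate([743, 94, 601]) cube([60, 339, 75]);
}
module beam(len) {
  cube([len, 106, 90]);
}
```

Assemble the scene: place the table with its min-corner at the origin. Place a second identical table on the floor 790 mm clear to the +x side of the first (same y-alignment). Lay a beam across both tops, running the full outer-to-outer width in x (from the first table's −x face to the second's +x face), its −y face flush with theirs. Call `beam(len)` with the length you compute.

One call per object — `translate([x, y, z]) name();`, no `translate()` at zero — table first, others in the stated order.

table();
translate([1627, 0, 0]) table();
translate([0, 0, 723]) beam(2464);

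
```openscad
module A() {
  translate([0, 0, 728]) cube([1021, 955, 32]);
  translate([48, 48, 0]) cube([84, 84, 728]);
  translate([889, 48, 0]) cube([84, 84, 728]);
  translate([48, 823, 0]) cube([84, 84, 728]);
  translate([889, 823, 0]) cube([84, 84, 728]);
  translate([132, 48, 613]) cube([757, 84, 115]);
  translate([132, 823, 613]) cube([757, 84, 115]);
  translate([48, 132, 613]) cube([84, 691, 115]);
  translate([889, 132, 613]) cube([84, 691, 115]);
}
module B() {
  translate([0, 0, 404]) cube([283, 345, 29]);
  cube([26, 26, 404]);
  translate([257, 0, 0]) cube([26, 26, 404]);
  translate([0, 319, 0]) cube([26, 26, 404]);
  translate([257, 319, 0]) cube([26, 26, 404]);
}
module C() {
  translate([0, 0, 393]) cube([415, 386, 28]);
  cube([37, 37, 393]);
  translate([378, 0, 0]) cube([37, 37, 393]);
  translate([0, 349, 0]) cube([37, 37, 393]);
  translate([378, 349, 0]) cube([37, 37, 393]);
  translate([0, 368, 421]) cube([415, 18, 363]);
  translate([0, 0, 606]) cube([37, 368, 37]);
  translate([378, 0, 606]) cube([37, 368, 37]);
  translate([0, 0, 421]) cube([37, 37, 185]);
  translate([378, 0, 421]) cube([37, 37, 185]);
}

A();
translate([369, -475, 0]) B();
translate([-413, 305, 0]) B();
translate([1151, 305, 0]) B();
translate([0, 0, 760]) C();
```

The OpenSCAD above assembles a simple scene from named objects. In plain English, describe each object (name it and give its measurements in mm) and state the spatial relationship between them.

A is a rectangular dining table. The top is 1021×955×32 mm with its upper surface at z = 760 mm. It stands on four 84×84 mm square legs, each inset 48 mm from the nearest pair of top edges, running from the floor to the underside of the top. Four apron rails, 84 mm thick and 115 mm tall, run between adjacent legs with their top edges flush with the underside of the top and their outer faces flush with the legs' outer faces.

B is a four-legged stool. The seat is a 283×345×29 mm slab whose top surface is at z = 433 mm; four square legs, each 26×26 mm in cross-section, run from the floor (z = 0) to the underside of the seat, each flush with a corner of the seat.

C is a chair: 415×386 mm seat, 28 mm thick, top at z = 421 mm, on four 37 mm square corner legs flush with the seat edges. A 18 mm thick backrest slab spans the full seat width, extending 363 mm above the seat top, its back face flush with the seat's +y edge. Two armrests of 37×37 mm section run along each side from the seat's front edge to the front of the backrest, top faces 222 mm above the seat top and outer faces flush with the seat's x-edges; a 37×37 mm post under the front of each armrest stands on the seat at the front corner.

Three stools sit around the table at the −y, −x, +x sides. The chair is on top of the table.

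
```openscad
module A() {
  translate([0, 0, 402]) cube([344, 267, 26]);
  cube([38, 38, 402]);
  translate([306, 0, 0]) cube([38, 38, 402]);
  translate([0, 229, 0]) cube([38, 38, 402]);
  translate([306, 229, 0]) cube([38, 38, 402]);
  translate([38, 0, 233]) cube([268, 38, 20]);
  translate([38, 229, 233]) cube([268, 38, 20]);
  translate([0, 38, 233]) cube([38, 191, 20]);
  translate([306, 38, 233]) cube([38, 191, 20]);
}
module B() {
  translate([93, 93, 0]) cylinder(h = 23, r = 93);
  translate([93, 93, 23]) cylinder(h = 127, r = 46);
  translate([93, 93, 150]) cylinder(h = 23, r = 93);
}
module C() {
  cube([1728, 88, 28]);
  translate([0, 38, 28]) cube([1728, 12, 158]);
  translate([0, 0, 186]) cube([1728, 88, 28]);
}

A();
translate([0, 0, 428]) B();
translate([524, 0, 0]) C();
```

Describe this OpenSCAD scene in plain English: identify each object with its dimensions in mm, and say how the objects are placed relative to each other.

A is a four-legged stool. The seat is a 344×267×26 mm slab whose top surface is at z = 428 mm; four square legs, each 38×38 mm in cross-section, run from the floor (z = 0) to the underside of the seat, each flush with a corner of the seat. Four stretchers, 38 mm wide and 20 mm tall, connect adjacent legs with their undersides at z = 233 mm, each running between the inner faces of the legs it joins and aligned with the legs' outer faces on the other axis.

B is a spool: two coaxial disc flanges of radius 93 mm and thickness 23 mm, joined by a core cylinder of radius 46 mm and height 127 mm. The lower flange rests on z = 0 and the three cylinders share a vertical axis.

C is an I-beam lying along x, 1728 mm long. Overall section height 214 mm. Two flanges 88 mm wide (y) and 28 mm thick, one on the floor and one at the top; a web 12 mm thick runs between them, centred on the flange width.

The spool is on top of the stool. The I-beam is on the floor beside the stool on its +x side.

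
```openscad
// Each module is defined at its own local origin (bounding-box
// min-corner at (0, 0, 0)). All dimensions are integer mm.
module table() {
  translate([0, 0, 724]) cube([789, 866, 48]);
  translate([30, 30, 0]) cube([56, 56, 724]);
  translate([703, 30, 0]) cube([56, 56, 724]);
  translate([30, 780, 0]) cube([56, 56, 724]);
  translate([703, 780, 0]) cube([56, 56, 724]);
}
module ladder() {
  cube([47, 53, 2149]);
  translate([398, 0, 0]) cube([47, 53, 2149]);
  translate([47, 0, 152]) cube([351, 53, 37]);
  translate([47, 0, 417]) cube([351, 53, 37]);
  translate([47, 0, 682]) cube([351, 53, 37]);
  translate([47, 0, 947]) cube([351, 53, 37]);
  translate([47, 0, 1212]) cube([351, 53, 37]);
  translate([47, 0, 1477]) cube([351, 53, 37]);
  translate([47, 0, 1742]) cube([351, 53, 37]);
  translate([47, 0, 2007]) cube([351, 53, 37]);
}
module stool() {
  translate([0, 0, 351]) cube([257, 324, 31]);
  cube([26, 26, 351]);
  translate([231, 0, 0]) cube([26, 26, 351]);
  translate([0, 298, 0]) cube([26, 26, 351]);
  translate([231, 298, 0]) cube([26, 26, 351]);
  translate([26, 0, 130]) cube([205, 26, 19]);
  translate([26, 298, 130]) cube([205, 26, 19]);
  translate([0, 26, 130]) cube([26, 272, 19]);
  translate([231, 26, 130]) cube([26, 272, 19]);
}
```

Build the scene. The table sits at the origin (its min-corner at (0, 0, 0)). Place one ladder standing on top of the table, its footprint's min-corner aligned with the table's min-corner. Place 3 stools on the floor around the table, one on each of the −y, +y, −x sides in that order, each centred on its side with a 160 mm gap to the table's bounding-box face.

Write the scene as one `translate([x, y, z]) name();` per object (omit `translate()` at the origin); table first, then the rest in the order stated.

table();
translate([0, 0, 772]) ladder();
translate([266, -484, 0]) stool();
translate([266, 1026, 0]) stool();
translate([-417, 271, 0]) stool();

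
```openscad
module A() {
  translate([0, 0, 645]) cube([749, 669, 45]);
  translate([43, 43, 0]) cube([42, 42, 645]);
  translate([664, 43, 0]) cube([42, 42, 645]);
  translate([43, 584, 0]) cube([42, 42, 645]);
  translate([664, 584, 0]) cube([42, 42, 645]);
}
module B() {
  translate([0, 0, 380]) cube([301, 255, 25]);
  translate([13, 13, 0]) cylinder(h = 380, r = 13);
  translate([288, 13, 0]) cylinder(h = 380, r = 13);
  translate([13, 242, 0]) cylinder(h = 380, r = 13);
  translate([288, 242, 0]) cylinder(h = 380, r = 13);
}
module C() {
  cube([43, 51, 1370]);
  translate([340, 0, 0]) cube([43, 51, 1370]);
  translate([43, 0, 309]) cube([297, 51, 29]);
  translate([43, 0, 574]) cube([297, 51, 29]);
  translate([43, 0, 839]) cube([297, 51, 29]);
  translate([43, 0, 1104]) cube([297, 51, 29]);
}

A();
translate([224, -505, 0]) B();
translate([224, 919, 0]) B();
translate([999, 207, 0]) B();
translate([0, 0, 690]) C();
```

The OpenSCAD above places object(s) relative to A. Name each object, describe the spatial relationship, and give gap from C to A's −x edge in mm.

The ladder's min-x is at 0; the table's min-x is 0; gap = 0 mm.

A is a table. B is a stool. C is a ladder. Three stools sit around the table at the −y, +y, +x sides. The ladder is on top of the table. The gap from the ladder to the table's −x edge is 0 mm.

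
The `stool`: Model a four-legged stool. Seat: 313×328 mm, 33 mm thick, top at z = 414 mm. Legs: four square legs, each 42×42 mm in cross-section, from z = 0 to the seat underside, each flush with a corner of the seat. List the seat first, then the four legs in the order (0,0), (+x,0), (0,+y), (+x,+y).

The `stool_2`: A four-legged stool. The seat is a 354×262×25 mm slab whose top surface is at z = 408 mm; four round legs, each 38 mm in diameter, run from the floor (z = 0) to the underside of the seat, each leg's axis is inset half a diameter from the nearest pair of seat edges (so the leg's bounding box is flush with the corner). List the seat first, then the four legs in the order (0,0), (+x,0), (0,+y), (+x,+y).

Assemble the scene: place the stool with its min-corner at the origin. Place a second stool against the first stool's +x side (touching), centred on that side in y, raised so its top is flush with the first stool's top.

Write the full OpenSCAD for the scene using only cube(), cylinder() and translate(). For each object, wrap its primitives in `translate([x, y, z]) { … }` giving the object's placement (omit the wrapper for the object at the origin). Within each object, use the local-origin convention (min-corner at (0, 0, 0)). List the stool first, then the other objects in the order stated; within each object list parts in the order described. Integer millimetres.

translate([0, 0, 381]) cube([313, 328, 33]);
cube([42, 42, 381]);
translate([271, 0, 0]) cube([42, 42, 381]);
translate([0, 286, 0]) cube([42, 42, 381]);
translate([271, 286, 0]) cube([42, 42, 381]);
translate([313, 33, 6]) {
  translate([0, 0, 383]) cube([354, 262, 25]);
  translate([19, 19, 0]) cylinder(h = 383, r = 19);
  translate([335, 19, 0]) cylinder(h = 383, r = 19);
  translate([19, 243, 0]) cylinder(h = 383, r = 19);
  translate([335, 243, 0]) cylinder(h = 383, r = 19);
}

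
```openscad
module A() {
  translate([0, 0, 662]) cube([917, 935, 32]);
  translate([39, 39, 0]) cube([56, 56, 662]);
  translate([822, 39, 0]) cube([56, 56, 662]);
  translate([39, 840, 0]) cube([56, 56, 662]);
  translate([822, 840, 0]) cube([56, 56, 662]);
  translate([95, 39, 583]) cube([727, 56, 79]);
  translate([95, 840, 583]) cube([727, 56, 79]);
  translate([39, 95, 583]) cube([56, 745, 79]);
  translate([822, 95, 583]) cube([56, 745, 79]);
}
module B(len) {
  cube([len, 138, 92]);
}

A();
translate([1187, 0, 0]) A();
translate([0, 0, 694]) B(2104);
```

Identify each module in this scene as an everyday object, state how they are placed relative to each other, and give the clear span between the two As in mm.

A is a table. B is a beam. A beam spans the tops of two tables. The clear span between the two tables is 270 mm.

Second table starts at x = 1187; first ends at x = 917; clear span = 1187 − 917 = 270 mm.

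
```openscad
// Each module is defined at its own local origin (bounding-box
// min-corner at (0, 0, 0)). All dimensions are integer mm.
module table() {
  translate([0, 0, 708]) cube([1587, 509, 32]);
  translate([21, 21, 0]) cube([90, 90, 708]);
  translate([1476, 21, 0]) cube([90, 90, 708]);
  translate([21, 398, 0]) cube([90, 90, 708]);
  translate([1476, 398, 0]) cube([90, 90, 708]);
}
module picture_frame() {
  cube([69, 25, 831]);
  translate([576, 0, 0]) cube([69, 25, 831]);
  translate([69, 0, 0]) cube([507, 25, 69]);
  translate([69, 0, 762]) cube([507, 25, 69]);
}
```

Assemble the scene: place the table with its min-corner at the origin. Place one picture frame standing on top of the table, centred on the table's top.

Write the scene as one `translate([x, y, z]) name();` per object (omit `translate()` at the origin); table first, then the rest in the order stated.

table();
translate([471, 242, 740]) picture_frame();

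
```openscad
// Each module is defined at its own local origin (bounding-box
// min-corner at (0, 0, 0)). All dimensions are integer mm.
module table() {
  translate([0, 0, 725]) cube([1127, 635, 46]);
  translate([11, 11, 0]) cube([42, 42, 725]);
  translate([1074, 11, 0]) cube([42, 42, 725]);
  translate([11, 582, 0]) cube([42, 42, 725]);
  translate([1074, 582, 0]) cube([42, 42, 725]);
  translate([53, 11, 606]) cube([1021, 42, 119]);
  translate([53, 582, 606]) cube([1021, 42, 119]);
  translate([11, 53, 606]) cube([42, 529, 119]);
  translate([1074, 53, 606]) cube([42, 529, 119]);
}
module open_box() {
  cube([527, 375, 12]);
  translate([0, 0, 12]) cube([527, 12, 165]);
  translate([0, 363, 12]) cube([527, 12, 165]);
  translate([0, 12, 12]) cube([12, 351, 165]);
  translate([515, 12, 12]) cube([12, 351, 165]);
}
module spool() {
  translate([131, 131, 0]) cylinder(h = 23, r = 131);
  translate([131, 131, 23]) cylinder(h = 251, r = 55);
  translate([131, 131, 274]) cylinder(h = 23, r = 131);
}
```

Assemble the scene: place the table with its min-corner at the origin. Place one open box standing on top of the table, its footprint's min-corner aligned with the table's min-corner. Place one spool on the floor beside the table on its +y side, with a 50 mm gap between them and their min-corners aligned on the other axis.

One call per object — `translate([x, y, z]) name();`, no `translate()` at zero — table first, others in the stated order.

table();
translate([0, 0, 771]) open_box();
translate([0, 685, 0]) spool();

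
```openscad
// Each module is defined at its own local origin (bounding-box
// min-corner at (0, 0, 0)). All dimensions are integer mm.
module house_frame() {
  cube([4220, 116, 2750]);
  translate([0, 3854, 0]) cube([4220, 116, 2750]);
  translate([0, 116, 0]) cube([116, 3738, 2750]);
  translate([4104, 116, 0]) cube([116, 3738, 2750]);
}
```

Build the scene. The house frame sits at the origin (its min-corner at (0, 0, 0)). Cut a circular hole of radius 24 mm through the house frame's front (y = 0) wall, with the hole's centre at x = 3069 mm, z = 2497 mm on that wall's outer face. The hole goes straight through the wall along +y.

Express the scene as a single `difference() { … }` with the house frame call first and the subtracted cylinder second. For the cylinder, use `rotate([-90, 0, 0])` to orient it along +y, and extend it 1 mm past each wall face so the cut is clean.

difference() {
  house_frame();
  translate([3069, -1, 2497]) rotate([-90, 0, 0]) cylinder(h = 118, r = 24);
}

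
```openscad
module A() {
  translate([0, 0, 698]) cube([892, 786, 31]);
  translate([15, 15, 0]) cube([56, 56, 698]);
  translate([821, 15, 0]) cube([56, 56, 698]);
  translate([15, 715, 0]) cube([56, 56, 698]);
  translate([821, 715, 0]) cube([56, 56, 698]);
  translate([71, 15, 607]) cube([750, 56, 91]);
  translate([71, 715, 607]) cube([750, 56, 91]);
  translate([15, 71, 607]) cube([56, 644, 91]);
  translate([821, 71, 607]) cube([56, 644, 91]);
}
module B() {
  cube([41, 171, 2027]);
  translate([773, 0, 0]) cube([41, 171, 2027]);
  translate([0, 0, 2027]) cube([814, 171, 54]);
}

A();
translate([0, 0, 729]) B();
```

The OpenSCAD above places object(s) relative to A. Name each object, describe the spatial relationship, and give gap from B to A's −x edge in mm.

The door frame's min-x is at 0; the table's min-x is 0; gap = 0 mm.

A is a table. B is a door frame. The door frame is on top of the table. The gap from the door frame to the table's −x edge is 0 mm.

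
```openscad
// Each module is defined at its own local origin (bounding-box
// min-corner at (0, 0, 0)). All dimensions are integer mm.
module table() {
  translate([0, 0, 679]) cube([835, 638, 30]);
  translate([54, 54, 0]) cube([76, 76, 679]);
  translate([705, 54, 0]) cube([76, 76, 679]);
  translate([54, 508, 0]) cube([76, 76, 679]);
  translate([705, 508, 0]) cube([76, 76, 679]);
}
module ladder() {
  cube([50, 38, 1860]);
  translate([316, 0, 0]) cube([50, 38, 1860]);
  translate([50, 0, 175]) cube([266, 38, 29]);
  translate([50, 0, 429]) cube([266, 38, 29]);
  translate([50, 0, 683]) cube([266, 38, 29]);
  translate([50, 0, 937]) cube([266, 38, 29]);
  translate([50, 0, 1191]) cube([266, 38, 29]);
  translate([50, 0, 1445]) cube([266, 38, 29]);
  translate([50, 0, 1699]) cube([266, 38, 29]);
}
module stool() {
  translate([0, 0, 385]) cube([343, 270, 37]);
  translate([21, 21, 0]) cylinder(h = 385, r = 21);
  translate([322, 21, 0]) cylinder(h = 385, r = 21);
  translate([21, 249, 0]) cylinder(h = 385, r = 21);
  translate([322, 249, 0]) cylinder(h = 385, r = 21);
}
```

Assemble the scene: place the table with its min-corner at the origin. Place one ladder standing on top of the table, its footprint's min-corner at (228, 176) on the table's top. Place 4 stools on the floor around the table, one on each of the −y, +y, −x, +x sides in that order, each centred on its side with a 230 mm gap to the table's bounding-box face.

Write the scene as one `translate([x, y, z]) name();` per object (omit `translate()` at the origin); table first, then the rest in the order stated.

table();
translate([228, 176, 709]) ladder();
translate([246, -500, 0]) stool();
translate([246, 868, 0]) stool();
translate([-573, 184, 0]) stool();
translate([1065, 184, 0]) stool();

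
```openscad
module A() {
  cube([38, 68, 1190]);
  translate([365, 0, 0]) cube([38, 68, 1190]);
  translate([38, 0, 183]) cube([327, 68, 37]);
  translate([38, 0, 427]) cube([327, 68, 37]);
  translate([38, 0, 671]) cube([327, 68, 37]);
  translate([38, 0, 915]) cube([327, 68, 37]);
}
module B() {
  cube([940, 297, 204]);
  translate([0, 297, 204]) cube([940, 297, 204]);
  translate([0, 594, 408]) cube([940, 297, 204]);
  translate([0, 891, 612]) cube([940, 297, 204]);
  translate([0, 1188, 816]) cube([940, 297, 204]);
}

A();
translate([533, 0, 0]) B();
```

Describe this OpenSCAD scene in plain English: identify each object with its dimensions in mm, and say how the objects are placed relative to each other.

A is a straight ladder. Two 38×68 mm vertical rails, 1190 mm tall, stand 403 mm apart (outside-to-outside) with their front faces coplanar on the −y side. 4 rungs, each 68 mm deep and 37 mm tall, span between the inner faces of the rails, front faces flush with the rails. The lowest rung's underside is at z = 183 mm and rungs are spaced 244 mm apart (underside to underside).

B is a run of 5 identical solid stair steps. Each tread is 940×297 mm and each step block is 204 mm high. Step 1 rests on the floor; step k is offset from step 1 by (k−1)×297 mm in y and (k−1)×204 mm in z.

The staircase is on the floor beside the ladder on its +x side.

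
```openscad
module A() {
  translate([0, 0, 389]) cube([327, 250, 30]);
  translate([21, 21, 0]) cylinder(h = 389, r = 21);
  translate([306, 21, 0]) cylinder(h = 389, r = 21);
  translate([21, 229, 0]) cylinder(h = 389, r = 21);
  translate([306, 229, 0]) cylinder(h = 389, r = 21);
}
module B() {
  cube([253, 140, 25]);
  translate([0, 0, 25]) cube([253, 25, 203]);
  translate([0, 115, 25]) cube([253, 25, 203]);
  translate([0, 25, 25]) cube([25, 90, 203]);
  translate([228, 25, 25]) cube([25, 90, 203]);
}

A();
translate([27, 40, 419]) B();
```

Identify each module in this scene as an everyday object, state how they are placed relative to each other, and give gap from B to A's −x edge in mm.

A is a stool. B is an open box. The open box is on top of the stool. The gap from the open box to the stool's −x edge is 27 mm.

The open box's min-x is at 27; the stool's min-x is 0; gap = 27 mm.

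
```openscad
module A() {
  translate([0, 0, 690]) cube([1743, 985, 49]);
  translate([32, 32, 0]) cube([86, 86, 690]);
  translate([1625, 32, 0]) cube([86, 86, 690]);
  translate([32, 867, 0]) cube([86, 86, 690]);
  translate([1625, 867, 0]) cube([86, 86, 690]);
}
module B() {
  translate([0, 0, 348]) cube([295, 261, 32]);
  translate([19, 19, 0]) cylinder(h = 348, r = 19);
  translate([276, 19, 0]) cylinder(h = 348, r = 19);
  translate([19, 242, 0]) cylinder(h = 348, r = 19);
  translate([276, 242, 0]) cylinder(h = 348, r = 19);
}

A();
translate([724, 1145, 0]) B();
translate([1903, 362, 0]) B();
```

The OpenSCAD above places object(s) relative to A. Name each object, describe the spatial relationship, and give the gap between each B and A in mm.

Each stool's nearest face is 160 mm from the table's bounding box.

A is a table. B is a stool. Two stools sit around the table at the +y, +x sides. The gap between each stool and the table is 160 mm.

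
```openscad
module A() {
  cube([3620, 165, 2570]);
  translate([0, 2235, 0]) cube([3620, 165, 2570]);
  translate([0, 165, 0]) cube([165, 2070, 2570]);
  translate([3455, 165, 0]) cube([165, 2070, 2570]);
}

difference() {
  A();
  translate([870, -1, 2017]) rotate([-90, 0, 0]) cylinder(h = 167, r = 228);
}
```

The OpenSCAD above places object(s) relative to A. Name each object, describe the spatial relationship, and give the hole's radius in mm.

The subtracted cylinder has r = 228 mm.

A is a house frame. The house frame has a circular hole through its front wall. The hole's radius is 228 mm.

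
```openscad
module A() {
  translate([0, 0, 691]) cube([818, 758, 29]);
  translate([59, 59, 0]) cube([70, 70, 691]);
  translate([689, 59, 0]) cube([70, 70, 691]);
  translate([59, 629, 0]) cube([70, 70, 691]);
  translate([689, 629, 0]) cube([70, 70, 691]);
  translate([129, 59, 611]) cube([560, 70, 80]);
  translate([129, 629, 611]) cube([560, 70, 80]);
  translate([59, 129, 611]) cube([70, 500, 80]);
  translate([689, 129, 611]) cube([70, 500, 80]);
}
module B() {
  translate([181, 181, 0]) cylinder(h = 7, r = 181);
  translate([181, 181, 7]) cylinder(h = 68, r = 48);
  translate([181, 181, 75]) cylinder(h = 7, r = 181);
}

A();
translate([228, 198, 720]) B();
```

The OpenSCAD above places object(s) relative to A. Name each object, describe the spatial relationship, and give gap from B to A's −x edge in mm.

The spool's min-x is at 228; the table's min-x is 0; gap = 228 mm.

A is a table. B is a spool. The spool is on top of the table, centred. The gap from the spool to the table's −x edge is 228 mm.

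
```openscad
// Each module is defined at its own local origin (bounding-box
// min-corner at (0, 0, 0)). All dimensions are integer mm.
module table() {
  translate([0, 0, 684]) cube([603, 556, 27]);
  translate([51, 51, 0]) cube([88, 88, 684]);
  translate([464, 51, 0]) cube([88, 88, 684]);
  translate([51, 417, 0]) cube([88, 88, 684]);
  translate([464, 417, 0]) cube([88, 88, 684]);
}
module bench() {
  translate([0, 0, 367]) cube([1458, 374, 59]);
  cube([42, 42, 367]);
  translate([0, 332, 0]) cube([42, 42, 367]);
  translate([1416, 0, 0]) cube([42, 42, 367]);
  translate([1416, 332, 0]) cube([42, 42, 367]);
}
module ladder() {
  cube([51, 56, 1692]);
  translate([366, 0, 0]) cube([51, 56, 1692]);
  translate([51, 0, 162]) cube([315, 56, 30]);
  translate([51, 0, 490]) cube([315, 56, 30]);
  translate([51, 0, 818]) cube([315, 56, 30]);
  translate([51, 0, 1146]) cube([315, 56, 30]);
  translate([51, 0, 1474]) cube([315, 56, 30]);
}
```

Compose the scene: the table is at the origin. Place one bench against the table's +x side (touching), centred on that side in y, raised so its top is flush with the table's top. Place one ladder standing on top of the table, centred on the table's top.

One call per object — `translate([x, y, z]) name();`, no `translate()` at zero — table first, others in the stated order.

table();
translate([603, 91, 285]) bench();
translate([93, 250, 711]) ladder();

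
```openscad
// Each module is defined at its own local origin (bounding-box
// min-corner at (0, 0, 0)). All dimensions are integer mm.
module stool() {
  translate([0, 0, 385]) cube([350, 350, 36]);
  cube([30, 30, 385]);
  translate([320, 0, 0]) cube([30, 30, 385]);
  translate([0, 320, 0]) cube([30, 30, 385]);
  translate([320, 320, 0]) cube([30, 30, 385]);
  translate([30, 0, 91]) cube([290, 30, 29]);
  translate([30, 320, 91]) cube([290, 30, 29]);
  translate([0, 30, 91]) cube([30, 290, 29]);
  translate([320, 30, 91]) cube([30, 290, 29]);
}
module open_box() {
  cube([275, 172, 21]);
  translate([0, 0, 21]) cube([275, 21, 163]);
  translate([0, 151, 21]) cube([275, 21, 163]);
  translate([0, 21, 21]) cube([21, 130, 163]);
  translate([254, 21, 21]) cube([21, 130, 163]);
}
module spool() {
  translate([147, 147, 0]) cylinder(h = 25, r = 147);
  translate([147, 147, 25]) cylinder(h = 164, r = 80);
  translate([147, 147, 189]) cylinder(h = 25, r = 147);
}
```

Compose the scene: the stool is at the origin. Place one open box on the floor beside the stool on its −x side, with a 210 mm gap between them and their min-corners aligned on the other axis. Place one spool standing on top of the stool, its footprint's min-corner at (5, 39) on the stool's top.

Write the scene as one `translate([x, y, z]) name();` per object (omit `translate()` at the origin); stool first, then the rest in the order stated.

stool();
translate([-485, 0, 0]) open_box();
translate([5, 39, 421]) spool();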